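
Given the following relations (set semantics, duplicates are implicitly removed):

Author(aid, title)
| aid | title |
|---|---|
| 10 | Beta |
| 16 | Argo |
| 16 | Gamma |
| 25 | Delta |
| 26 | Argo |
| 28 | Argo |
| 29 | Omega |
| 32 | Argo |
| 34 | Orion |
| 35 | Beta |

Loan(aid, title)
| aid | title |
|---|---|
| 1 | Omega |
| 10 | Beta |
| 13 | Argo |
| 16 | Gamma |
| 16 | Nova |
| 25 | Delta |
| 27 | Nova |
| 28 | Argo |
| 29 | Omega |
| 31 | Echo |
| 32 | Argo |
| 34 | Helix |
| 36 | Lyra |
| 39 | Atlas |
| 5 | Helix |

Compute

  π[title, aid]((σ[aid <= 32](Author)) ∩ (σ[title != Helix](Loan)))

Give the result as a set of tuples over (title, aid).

{(Argo, 28), (Argo, 32), (Beta, 10), (Delta, 25), (Gamma, 16), (Omega, 29)}

Filtering on aid <= 32 leaves {(10, Beta), (16, Argo), (16, Gamma), (25, Delta), (26, Argo), (28, Argo), (29, Omega), (32, Argo)}.
Filtering on title != Helix leaves {(1, Omega), (10, Beta), (13, Argo), (16, Gamma), (16, Nova), (25, Delta), (27, Nova), (28, Argo), (29, Omega), (31, Echo), (32, Argo), (36, Lyra), (39, Atlas)}.
Intersection: {(10, Beta), (16, Argo), (16, Gamma), (25, Delta), (26, Argo), (28, Argo), (29, Omega), (32, Argo)} with {(1, Omega), (10, Beta), (13, Argo), (16, Gamma), (16, Nova), (25, Delta), (27, Nova), (28, Argo), (29, Omega), (31, Echo), (32, Argo), (36, Lyra), (39, Atlas)} → {(10, Beta), (16, Gamma), (25, Delta), (28, Argo), (29, Omega), (32, Argo)}
π_{title, aid} gives {(Argo, 28), (Argo, 32), (Beta, 10), (Delta, 25), (Gamma, 16), (Omega, 29)}.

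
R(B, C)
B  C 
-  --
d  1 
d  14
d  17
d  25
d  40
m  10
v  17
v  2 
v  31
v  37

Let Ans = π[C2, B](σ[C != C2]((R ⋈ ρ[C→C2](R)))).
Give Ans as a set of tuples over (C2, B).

{(1, d), (14, d), (17, d), (17, v), (2, v), (25, d), (31, v), (37, v), (40, d)}

ρ[C→C2]: schema becomes (B, C2); tuples unchanged.
Joining R and ρ[C→C2](R) on B yields {(d, 1, 1), (d, 1, 14), (d, 1, 17), (d, 1, 25), (d, 1, 40), (d, 14, 1), (d, 14, 14), (d, 14, 17), (d, 14, 25), (d, 14, 40), (d, 17, 1), (d, 17, 14), (d, 17, 17), (d, 17, 25), (d, 17, 40), (d, 25, 1), (d, 25, 14), (d, 25, 17), (d, 25, 25), (d, 25, 40), (d, 40, 1), (d, 40, 14), (d, 40, 17), (d, 40, 25), (d, 40, 40), (m, 10, 10), (v, 17, 17), (v, 17, 2), (v, 17, 31), (v, 17, 37), (v, 2, 17), (v, 2, 2), (v, 2, 31), (v, 2, 37), (v, 31, 17), (v, 31, 2), (v, 31, 31), (v, 31, 37), (v, 37, 17), (v, 37, 2), (v, 37, 31), (v, 37, 37)}.
Selection C != C2: {(d, 1, 14), (d, 1, 17), (d, 1, 25), (d, 1, 40), (d, 14, 1), (d, 14, 17), (d, 14, 25), (d, 14, 40), (d, 17, 1), (d, 17, 14), (d, 17, 25), (d, 17, 40), (d, 25, 1), (d, 25, 14), (d, 25, 17), (d, 25, 40), (d, 40, 1), (d, 40, 14), (d, 40, 17), (d, 40, 25), (v, 17, 2), (v, 17, 31), (v, 17, 37), (v, 2, 17), (v, 2, 31), (v, 2, 37), (v, 31, 17), (v, 31, 2), (v, 31, 37), (v, 37, 17), (v, 37, 2), (v, 37, 31)}
π_{C2, B} gives {(1, d), (14, d), (17, d), (17, v), (2, v), (25, d), (31, v), (37, v), (40, d)} (23 duplicate(s) eliminated).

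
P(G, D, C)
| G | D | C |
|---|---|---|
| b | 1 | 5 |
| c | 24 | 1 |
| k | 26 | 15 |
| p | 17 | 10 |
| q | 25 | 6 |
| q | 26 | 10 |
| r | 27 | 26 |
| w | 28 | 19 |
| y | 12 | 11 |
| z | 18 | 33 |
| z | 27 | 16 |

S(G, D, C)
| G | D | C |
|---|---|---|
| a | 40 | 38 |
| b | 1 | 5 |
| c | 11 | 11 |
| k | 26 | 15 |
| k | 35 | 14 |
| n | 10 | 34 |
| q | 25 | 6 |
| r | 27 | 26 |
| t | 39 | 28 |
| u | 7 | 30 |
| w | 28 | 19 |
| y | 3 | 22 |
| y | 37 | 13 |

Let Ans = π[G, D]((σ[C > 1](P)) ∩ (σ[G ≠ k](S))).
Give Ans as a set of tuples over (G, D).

{(b, 1), (q, 25), (r, 27), (w, 28)}

Filtering on C > 1 leaves {(b, 1, 5), (k, 26, 15), (p, 17, 10), (q, 25, 6), (q, 26, 10), (r, 27, 26), (w, 28, 19), (y, 12, 11), (z, 18, 33), (z, 27, 16)}.
Filtering on G ≠ k leaves {(a, 40, 38), (b, 1, 5), (c, 11, 11), (n, 10, 34), (q, 25, 6), (r, 27, 26), (t, 39, 28), (u, 7, 30), (w, 28, 19), (y, 3, 22), (y, 37, 13)}.
Taking the intersection: {(b, 1, 5), (q, 25, 6), (r, 27, 26), (w, 28, 19)}
π_{G, D} gives {(b, 1), (q, 25), (r, 27), (w, 28)}.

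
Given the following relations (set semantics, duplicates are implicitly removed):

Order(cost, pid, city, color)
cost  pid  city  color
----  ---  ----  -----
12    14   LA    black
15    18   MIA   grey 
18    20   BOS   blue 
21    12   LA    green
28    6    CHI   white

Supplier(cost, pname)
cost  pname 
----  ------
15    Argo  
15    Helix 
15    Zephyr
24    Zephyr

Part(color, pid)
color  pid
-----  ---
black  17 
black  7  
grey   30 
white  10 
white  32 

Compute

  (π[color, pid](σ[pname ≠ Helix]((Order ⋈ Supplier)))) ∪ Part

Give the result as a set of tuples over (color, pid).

Natural join on cost: {(15, 18, MIA, grey, Argo), (15, 18, MIA, grey, Helix), (15, 18, MIA, grey, Zephyr)}
σ[pname ≠ Helix]: keep tuples satisfying pname ≠ Helix → {(15, 18, MIA, grey, Argo), (15, 18, MIA, grey, Zephyr)}
Keep only column(s) color, pid (1 duplicate(s) eliminated): {(grey, 18)}
Union: {(grey, 18)} with {(black, 17), (black, 7), (grey, 30), (white, 10), (white, 32)} → {(black, 17), (black, 7), (grey, 18), (grey, 30), (white, 10), (white, 32)}

{(black, 17), (black, 7), (grey, 18), (grey, 30), (white, 10), (white, 32)}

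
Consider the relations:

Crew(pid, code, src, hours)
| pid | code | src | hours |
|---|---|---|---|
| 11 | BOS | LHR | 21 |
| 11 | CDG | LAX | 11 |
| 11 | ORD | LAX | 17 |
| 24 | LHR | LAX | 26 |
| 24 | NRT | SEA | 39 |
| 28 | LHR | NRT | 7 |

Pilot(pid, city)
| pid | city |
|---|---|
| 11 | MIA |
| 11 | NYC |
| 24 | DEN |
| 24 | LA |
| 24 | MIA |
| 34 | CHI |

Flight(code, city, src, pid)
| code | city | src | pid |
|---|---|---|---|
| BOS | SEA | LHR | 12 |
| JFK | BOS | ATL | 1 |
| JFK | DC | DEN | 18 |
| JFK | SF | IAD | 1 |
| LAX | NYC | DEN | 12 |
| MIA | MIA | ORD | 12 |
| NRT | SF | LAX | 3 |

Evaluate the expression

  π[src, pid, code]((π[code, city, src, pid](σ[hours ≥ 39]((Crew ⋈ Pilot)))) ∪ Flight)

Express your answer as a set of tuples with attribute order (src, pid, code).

Crew ⋈ Pilot (natural join on pid): {(11, BOS, LHR, 21, MIA), (11, BOS, LHR, 21, NYC), (11, CDG, LAX, 11, MIA), (11, CDG, LAX, 11, NYC), (11, ORD, LAX, 17, MIA), (11, ORD, LAX, 17, NYC), (24, LHR, LAX, 26, DEN), (24, LHR, LAX, 26, LA), (24, LHR, LAX, 26, MIA), (24, NRT, SEA, 39, DEN), (24, NRT, SEA, 39, LA), (24, NRT, SEA, 39, MIA)}
Apply σ_{hours ≥ 39}; surviving tuples: {(24, NRT, SEA, 39, DEN), (24, NRT, SEA, 39, LA), (24, NRT, SEA, 39, MIA)}
Keep only column(s) code, city, src, pid: {(NRT, DEN, SEA, 24), (NRT, LA, SEA, 24), (NRT, MIA, SEA, 24)}
Union: {(NRT, DEN, SEA, 24), (NRT, LA, SEA, 24), (NRT, MIA, SEA, 24)} with {(BOS, SEA, LHR, 12), (JFK, BOS, ATL, 1), (JFK, DC, DEN, 18), (JFK, SF, IAD, 1), (LAX, NYC, DEN, 12), (MIA, MIA, ORD, 12), (NRT, SF, LAX, 3)} → {(BOS, SEA, LHR, 12), (JFK, BOS, ATL, 1), (JFK, DC, DEN, 18), (JFK, SF, IAD, 1), (LAX, NYC, DEN, 12), (MIA, MIA, ORD, 12), (NRT, DEN, SEA, 24), (NRT, LA, SEA, 24), (NRT, MIA, SEA, 24), (NRT, SF, LAX, 3)}
Keep only column(s) src, pid, code (2 duplicate(s) eliminated): {(ATL, 1, JFK), (DEN, 12, LAX), (DEN, 18, JFK), (IAD, 1, JFK), (LAX, 3, NRT), (LHR, 12, BOS), (ORD, 12, MIA), (SEA, 24, NRT)}

{(ATL, 1, JFK), (DEN, 12, LAX), (DEN, 18, JFK), (IAD, 1, JFK), (LAX, 3, NRT), (LHR, 12, BOS), (ORD, 12, MIA), (SEA, 24, NRT)}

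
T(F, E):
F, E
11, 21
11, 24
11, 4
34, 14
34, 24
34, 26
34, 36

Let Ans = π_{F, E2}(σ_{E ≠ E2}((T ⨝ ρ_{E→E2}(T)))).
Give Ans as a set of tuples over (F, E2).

ρ[E→E2]: schema becomes (F, E2); tuples unchanged.
Joining T and ρ_{E→E2}(T) on F yields {(11, 21, 21), (11, 21, 24), (11, 21, 4), (11, 24, 21), (11, 24, 24), (11, 24, 4), (11, 4, 21), (11, 4, 24), (11, 4, 4), (34, 14, 14), (34, 14, 24), (34, 14, 26), (34, 14, 36), (34, 24, 14), (34, 24, 24), (34, 24, 26), (34, 24, 36), (34, 26, 14), (34, 26, 24), (34, 26, 26), (34, 26, 36), (34, 36, 14), (34, 36, 24), (34, 36, 26), (34, 36, 36)}.
Filtering on E ≠ E2 leaves {(11, 21, 24), (11, 21, 4), (11, 24, 21), (11, 24, 4), (11, 4, 21), (11, 4, 24), (34, 14, 24), (34, 14, 26), (34, 14, 36), (34, 24, 14), (34, 24, 26), (34, 24, 36), (34, 26, 14), (34, 26, 24), (34, 26, 36), (34, 36, 14), (34, 36, 24), (34, 36, 26)}.
Projecting to F, E2 (11 duplicate(s) eliminated): {(11, 21), (11, 24), (11, 4), (34, 14), (34, 24), (34, 26), (34, 36)}

{(11, 21), (11, 24), (11, 4), (34, 14), (34, 24), (34, 26), (34, 36)}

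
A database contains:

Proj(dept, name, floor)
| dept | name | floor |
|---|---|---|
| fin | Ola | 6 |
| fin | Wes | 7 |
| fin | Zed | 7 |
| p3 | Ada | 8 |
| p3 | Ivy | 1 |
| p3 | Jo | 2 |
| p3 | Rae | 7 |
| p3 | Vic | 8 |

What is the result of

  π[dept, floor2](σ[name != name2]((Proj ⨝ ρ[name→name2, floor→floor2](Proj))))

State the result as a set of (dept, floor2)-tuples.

ρ[name→name2, floor→floor2]: schema becomes (dept, name2, floor2); tuples unchanged.
Joining Proj and ρ[name→name2, floor→floor2](Proj) on dept yields {(fin, Ola, 6, Ola, 6), (fin, Ola, 6, Wes, 7), (fin, Ola, 6, Zed, 7), (fin, Wes, 7, Ola, 6), (fin, Wes, 7, Wes, 7), (fin, Wes, 7, Zed, 7), (fin, Zed, 7, Ola, 6), (fin, Zed, 7, Wes, 7), (fin, Zed, 7, Zed, 7), (p3, Ada, 8, Ada, 8), (p3, Ada, 8, Ivy, 1), (p3, Ada, 8, Jo, 2), (p3, Ada, 8, Rae, 7), (p3, Ada, 8, Vic, 8), (p3, Ivy, 1, Ada, 8), (p3, Ivy, 1, Ivy, 1), (p3, Ivy, 1, Jo, 2), (p3, Ivy, 1, Rae, 7), (p3, Ivy, 1, Vic, 8), (p3, Jo, 2, Ada, 8), (p3, Jo, 2, Ivy, 1), (p3, Jo, 2, Jo, 2), (p3, Jo, 2, Rae, 7), (p3, Jo, 2, Vic, 8), (p3, Rae, 7, Ada, 8), (p3, Rae, 7, Ivy, 1), (p3, Rae, 7, Jo, 2), (p3, Rae, 7, Rae, 7), (p3, Rae, 7, Vic, 8), (p3, Vic, 8, Ada, 8), (p3, Vic, 8, Ivy, 1), (p3, Vic, 8, Jo, 2), (p3, Vic, 8, Rae, 7), (p3, Vic, 8, Vic, 8)}.
Filtering on name != name2 leaves {(fin, Ola, 6, Wes, 7), (fin, Ola, 6, Zed, 7), (fin, Wes, 7, Ola, 6), (fin, Wes, 7, Zed, 7), (fin, Zed, 7, Ola, 6), (fin, Zed, 7, Wes, 7), (p3, Ada, 8, Ivy, 1), (p3, Ada, 8, Jo, 2), (p3, Ada, 8, Rae, 7), (p3, Ada, 8, Vic, 8), (p3, Ivy, 1, Ada, 8), (p3, Ivy, 1, Jo, 2), (p3, Ivy, 1, Rae, 7), (p3, Ivy, 1, Vic, 8), (p3, Jo, 2, Ada, 8), (p3, Jo, 2, Ivy, 1), (p3, Jo, 2, Rae, 7), (p3, Jo, 2, Vic, 8), (p3, Rae, 7, Ada, 8), (p3, Rae, 7, Ivy, 1), (p3, Rae, 7, Jo, 2), (p3, Rae, 7, Vic, 8), (p3, Vic, 8, Ada, 8), (p3, Vic, 8, Ivy, 1), (p3, Vic, 8, Jo, 2), (p3, Vic, 8, Rae, 7)}.
π[dept, floor2]: project onto (dept, floor2) (20 duplicate(s) eliminated) → {(fin, 6), (fin, 7), (p3, 1), (p3, 2), (p3, 7), (p3, 8)}

{(fin, 6), (fin, 7), (p3, 1), (p3, 2), (p3, 7), (p3, 8)}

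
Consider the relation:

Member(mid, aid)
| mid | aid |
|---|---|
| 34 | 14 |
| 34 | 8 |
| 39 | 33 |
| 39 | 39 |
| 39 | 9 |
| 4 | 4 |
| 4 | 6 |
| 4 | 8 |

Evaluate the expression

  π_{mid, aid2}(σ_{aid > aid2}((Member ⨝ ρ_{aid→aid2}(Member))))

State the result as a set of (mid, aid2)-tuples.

ρ[aid→aid2]: schema becomes (mid, aid2); tuples unchanged.
Natural join on mid: {(34, 14, 14), (34, 14, 8), (34, 8, 14), (34, 8, 8), (39, 33, 33), (39, 33, 39), (39, 33, 9), (39, 39, 33), (39, 39, 39), (39, 39, 9), (39, 9, 33), (39, 9, 39), (39, 9, 9), (4, 4, 4), (4, 4, 6), (4, 4, 8), (4, 6, 4), (4, 6, 6), (4, 6, 8), (4, 8, 4), (4, 8, 6), (4, 8, 8)}
Apply σ_{aid > aid2}; surviving tuples: {(34, 14, 8), (39, 33, 9), (39, 39, 33), (39, 39, 9), (4, 6, 4), (4, 8, 4), (4, 8, 6)}
Keep only column(s) mid, aid2 (2 duplicate(s) eliminated): {(34, 8), (39, 33), (39, 9), (4, 4), (4, 6)}

{(34, 8), (39, 33), (39, 9), (4, 4), (4, 6)}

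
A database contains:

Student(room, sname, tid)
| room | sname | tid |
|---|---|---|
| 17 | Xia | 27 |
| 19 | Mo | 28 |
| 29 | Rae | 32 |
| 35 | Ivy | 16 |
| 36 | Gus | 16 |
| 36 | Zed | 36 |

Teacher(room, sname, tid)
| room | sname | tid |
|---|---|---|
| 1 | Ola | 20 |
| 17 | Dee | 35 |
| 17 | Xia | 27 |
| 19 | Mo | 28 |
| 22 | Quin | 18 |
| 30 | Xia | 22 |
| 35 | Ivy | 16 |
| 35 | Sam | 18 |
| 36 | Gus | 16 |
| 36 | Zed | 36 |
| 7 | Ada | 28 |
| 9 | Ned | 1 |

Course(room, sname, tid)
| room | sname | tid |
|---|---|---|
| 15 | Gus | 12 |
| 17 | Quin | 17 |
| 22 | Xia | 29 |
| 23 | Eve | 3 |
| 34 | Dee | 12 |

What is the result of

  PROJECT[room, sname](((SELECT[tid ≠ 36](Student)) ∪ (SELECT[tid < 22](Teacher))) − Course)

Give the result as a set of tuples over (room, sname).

{(1, Ola), (17, Xia), (19, Mo), (22, Quin), (29, Rae), (35, Ivy), (35, Sam), (36, Gus), (9, Ned)}

Filtering on tid ≠ 36 leaves {(17, Xia, 27), (19, Mo, 28), (29, Rae, 32), (35, Ivy, 16), (36, Gus, 16)}.
Filtering on tid < 22 leaves {(1, Ola, 20), (22, Quin, 18), (35, Ivy, 16), (35, Sam, 18), (36, Gus, 16), (9, Ned, 1)}.
Union: {(17, Xia, 27), (19, Mo, 28), (29, Rae, 32), (35, Ivy, 16), (36, Gus, 16)} with {(1, Ola, 20), (22, Quin, 18), (35, Ivy, 16), (35, Sam, 18), (36, Gus, 16), (9, Ned, 1)} → {(1, Ola, 20), (17, Xia, 27), (19, Mo, 28), (22, Quin, 18), (29, Rae, 32), (35, Ivy, 16), (35, Sam, 18), (36, Gus, 16), (9, Ned, 1)}
Difference: {(1, Ola, 20), (17, Xia, 27), (19, Mo, 28), (22, Quin, 18), (29, Rae, 32), (35, Ivy, 16), (35, Sam, 18), (36, Gus, 16), (9, Ned, 1)} with {(15, Gus, 12), (17, Quin, 17), (22, Xia, 29), (23, Eve, 3), (34, Dee, 12)} → {(1, Ola, 20), (17, Xia, 27), (19, Mo, 28), (22, Quin, 18), (29, Rae, 32), (35, Ivy, 16), (35, Sam, 18), (36, Gus, 16), (9, Ned, 1)}
Projecting to room, sname: {(1, Ola), (17, Xia), (19, Mo), (22, Quin), (29, Rae), (35, Ivy), (35, Sam), (36, Gus), (9, Ned)}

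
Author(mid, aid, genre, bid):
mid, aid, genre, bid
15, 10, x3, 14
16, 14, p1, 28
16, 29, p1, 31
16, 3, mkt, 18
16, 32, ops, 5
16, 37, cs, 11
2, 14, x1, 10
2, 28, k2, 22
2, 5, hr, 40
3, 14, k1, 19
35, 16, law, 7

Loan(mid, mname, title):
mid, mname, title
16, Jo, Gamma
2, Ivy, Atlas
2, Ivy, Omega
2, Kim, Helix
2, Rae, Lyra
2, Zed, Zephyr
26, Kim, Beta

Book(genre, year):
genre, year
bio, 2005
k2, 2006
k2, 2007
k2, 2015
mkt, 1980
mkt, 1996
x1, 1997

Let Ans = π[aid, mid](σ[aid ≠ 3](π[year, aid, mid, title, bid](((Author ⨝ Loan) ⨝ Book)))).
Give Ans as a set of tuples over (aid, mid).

Joining Author and Loan on mid yields {(16, 14, p1, 28, Jo, Gamma), (16, 29, p1, 31, Jo, Gamma), (16, 3, mkt, 18, Jo, Gamma), (16, 32, ops, 5, Jo, Gamma), (16, 37, cs, 11, Jo, Gamma), (2, 14, x1, 10, Ivy, Atlas), (2, 14, x1, 10, Ivy, Omega), (2, 14, x1, 10, Kim, Helix), (2, 14, x1, 10, Rae, Lyra), (2, 14, x1, 10, Zed, Zephyr), (2, 28, k2, 22, Ivy, Atlas), (2, 28, k2, 22, Ivy, Omega), (2, 28, k2, 22, Kim, Helix), (2, 28, k2, 22, Rae, Lyra), (2, 28, k2, 22, Zed, Zephyr), (2, 5, hr, 40, Ivy, Atlas), (2, 5, hr, 40, Ivy, Omega), (2, 5, hr, 40, Kim, Helix), (2, 5, hr, 40, Rae, Lyra), (2, 5, hr, 40, Zed, Zephyr)}.
Joining (Author ⨝ Loan) and Book on genre yields {(16, 3, mkt, 18, Jo, Gamma, 1980), (16, 3, mkt, 18, Jo, Gamma, 1996), (2, 14, x1, 10, Ivy, Atlas, 1997), (2, 14, x1, 10, Ivy, Omega, 1997), (2, 14, x1, 10, Kim, Helix, 1997), (2, 14, x1, 10, Rae, Lyra, 1997), (2, 14, x1, 10, Zed, Zephyr, 1997), (2, 28, k2, 22, Ivy, Atlas, 2006), (2, 28, k2, 22, Ivy, Atlas, 2007), (2, 28, k2, 22, Ivy, Atlas, 2015), (2, 28, k2, 22, Ivy, Omega, 2006), (2, 28, k2, 22, Ivy, Omega, 2007), (2, 28, k2, 22, Ivy, Omega, 2015), (2, 28, k2, 22, Kim, Helix, 2006), (2, 28, k2, 22, Kim, Helix, 2007), (2, 28, k2, 22, Kim, Helix, 2015), (2, 28, k2, 22, Rae, Lyra, 2006), (2, 28, k2, 22, Rae, Lyra, 2007), (2, 28, k2, 22, Rae, Lyra, 2015), (2, 28, k2, 22, Zed, Zephyr, 2006), (2, 28, k2, 22, Zed, Zephyr, 2007), (2, 28, k2, 22, Zed, Zephyr, 2015)}.
Keep only column(s) year, aid, mid, title, bid: {(1980, 3, 16, Gamma, 18), (1996, 3, 16, Gamma, 18), (1997, 14, 2, Atlas, 10), (1997, 14, 2, Helix, 10), (1997, 14, 2, Lyra, 10), (1997, 14, 2, Omega, 10), (1997, 14, 2, Zephyr, 10), (2006, 28, 2, Atlas, 22), (2006, 28, 2, Helix, 22), (2006, 28, 2, Lyra, 22), (2006, 28, 2, Omega, 22), (2006, 28, 2, Zephyr, 22), (2007, 28, 2, Atlas, 22), (2007, 28, 2, Helix, 22), (2007, 28, 2, Lyra, 22), (2007, 28, 2, Omega, 22), (2007, 28, 2, Zephyr, 22), (2015, 28, 2, Atlas, 22), (2015, 28, 2, Helix, 22), (2015, 28, 2, Lyra, 22), (2015, 28, 2, Omega, 22), (2015, 28, 2, Zephyr, 22)}
Selection aid ≠ 3: {(1997, 14, 2, Atlas, 10), (1997, 14, 2, Helix, 10), (1997, 14, 2, Lyra, 10), (1997, 14, 2, Omega, 10), (1997, 14, 2, Zephyr, 10), (2006, 28, 2, Atlas, 22), (2006, 28, 2, Helix, 22), (2006, 28, 2, Lyra, 22), (2006, 28, 2, Omega, 22), (2006, 28, 2, Zephyr, 22), (2007, 28, 2, Atlas, 22), (2007, 28, 2, Helix, 22), (2007, 28, 2, Lyra, 22), (2007, 28, 2, Omega, 22), (2007, 28, 2, Zephyr, 22), (2015, 28, 2, Atlas, 22), (2015, 28, 2, Helix, 22), (2015, 28, 2, Lyra, 22), (2015, 28, 2, Omega, 22), (2015, 28, 2, Zephyr, 22)}
Keep only column(s) aid, mid (18 duplicate(s) eliminated): {(14, 2), (28, 2)}

{(14, 2), (28, 2)}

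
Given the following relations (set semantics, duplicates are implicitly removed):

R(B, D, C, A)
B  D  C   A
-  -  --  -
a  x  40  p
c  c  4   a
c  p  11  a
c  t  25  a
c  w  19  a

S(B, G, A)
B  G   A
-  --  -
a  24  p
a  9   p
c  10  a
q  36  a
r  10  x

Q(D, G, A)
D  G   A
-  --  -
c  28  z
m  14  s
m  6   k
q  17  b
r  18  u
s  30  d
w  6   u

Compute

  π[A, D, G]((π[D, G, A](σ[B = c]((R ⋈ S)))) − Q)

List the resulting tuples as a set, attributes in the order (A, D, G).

Joining R and S on B, A yields {(a, x, 40, p, 24), (a, x, 40, p, 9), (c, c, 4, a, 10), (c, p, 11, a, 10), (c, t, 25, a, 10), (c, w, 19, a, 10)}.
σ[B = c]: keep tuples satisfying B = c → {(c, c, 4, a, 10), (c, p, 11, a, 10), (c, t, 25, a, 10), (c, w, 19, a, 10)}
π[D, G, A]: project onto (D, G, A) → {(c, 10, a), (p, 10, a), (t, 10, a), (w, 10, a)}
Taking the difference: {(c, 10, a), (p, 10, a), (t, 10, a), (w, 10, a)}
π[A, D, G]: project onto (A, D, G) → {(a, c, 10), (a, p, 10), (a, t, 10), (a, w, 10)}

{(a, c, 10), (a, p, 10), (a, t, 10), (a, w, 10)}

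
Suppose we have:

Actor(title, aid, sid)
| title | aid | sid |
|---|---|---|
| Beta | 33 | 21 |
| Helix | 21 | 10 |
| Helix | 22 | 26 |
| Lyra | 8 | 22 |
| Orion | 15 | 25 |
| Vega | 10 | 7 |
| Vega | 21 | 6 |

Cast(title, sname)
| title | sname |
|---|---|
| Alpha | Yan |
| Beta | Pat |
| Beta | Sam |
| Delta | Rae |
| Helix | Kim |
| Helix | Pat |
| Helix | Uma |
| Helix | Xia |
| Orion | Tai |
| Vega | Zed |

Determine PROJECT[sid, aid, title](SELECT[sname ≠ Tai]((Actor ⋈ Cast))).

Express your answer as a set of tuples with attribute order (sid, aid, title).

{(10, 21, Helix), (21, 33, Beta), (26, 22, Helix), (6, 21, Vega), (7, 10, Vega)}

Natural join on title: {(Beta, 33, 21, Pat), (Beta, 33, 21, Sam), (Helix, 21, 10, Kim), (Helix, 21, 10, Pat), (Helix, 21, 10, Uma), (Helix, 21, 10, Xia), (Helix, 22, 26, Kim), (Helix, 22, 26, Pat), (Helix, 22, 26, Uma), (Helix, 22, 26, Xia), (Orion, 15, 25, Tai), (Vega, 10, 7, Zed), (Vega, 21, 6, Zed)}
Apply σ_{sname ≠ Tai}; surviving tuples: {(Beta, 33, 21, Pat), (Beta, 33, 21, Sam), (Helix, 21, 10, Kim), (Helix, 21, 10, Pat), (Helix, 21, 10, Uma), (Helix, 21, 10, Xia), (Helix, 22, 26, Kim), (Helix, 22, 26, Pat), (Helix, 22, 26, Uma), (Helix, 22, 26, Xia), (Vega, 10, 7, Zed), (Vega, 21, 6, Zed)}
π_{sid, aid, title} gives {(10, 21, Helix), (21, 33, Beta), (26, 22, Helix), (6, 21, Vega), (7, 10, Vega)} (7 duplicate(s) eliminated).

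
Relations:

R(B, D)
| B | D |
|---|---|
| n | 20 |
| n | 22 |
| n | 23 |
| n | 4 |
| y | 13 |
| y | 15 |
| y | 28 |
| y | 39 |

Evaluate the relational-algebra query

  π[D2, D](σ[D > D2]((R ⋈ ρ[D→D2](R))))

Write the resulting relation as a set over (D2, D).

ρ[D→D2]: schema becomes (B, D2); tuples unchanged.
R ⋈ ρ[D→D2](R) (natural join on B): {(n, 20, 20), (n, 20, 22), (n, 20, 23), (n, 20, 4), (n, 22, 20), (n, 22, 22), (n, 22, 23), (n, 22, 4), (n, 23, 20), (n, 23, 22), (n, 23, 23), (n, 23, 4), (n, 4, 20), (n, 4, 22), (n, 4, 23), (n, 4, 4), (y, 13, 13), (y, 13, 15), (y, 13, 28), (y, 13, 39), (y, 15, 13), (y, 15, 15), (y, 15, 28), (y, 15, 39), (y, 28, 13), (y, 28, 15), (y, 28, 28), (y, 28, 39), (y, 39, 13), (y, 39, 15), (y, 39, 28), (y, 39, 39)}
Apply σ_{D > D2}; surviving tuples: {(n, 20, 4), (n, 22, 20), (n, 22, 4), (n, 23, 20), (n, 23, 22), (n, 23, 4), (y, 15, 13), (y, 28, 13), (y, 28, 15), (y, 39, 13), (y, 39, 15), (y, 39, 28)}
π_{D2, D} gives {(13, 15), (13, 28), (13, 39), (15, 28), (15, 39), (20, 22), (20, 23), (22, 23), (28, 39), (4, 20), (4, 22), (4, 23)}.

{(13, 15), (13, 28), (13, 39), (15, 28), (15, 39), (20, 22), (20, 23), (22, 23), (28, 39), (4, 20), (4, 22), (4, 23)}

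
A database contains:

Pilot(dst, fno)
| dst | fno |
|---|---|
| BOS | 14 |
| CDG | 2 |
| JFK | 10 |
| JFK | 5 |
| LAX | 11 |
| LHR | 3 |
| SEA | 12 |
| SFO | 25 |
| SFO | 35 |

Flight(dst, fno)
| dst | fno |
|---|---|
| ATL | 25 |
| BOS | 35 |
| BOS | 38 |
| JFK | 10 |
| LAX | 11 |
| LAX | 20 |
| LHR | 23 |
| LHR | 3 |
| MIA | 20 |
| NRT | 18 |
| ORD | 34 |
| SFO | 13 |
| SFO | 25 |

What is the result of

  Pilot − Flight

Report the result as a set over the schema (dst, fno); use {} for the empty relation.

{(BOS, 14), (CDG, 2), (JFK, 5), (SEA, 12), (SFO, 35)}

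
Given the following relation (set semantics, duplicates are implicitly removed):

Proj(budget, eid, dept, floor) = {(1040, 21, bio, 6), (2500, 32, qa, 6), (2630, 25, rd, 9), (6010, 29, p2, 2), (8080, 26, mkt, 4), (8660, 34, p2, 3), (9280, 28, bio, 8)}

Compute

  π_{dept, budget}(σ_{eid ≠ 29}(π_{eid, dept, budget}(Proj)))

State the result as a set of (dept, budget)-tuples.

{(bio, 1040), (bio, 9280), (mkt, 8080), (p2, 8660), (qa, 2500), (rd, 2630)}

π_{eid, dept, budget} gives {(21, bio, 1040), (25, rd, 2630), (26, mkt, 8080), (28, bio, 9280), (29, p2, 6010), (32, qa, 2500), (34, p2, 8660)}.
Filtering on eid ≠ 29 leaves {(21, bio, 1040), (25, rd, 2630), (26, mkt, 8080), (28, bio, 9280), (32, qa, 2500), (34, p2, 8660)}.
π_{dept, budget} gives {(bio, 1040), (bio, 9280), (mkt, 8080), (p2, 8660), (qa, 2500), (rd, 2630)}.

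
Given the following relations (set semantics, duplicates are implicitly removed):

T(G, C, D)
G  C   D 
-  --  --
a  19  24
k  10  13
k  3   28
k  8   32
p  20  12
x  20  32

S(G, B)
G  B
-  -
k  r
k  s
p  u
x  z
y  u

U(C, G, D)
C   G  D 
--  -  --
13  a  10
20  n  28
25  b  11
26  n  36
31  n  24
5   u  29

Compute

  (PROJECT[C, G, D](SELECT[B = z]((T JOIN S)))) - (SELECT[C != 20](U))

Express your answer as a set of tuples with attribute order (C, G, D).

T ⋈ S (natural join on G): {(k, 10, 13, r), (k, 10, 13, s), (k, 3, 28, r), (k, 3, 28, s), (k, 8, 32, r), (k, 8, 32, s), (p, 20, 12, u), (x, 20, 32, z)}
σ[B = z]: keep tuples satisfying B = z → {(x, 20, 32, z)}
π[C, G, D]: project onto (C, G, D) → {(20, x, 32)}
σ[C != 20]: keep tuples satisfying C != 20 → {(13, a, 10), (25, b, 11), (26, n, 36), (31, n, 24), (5, u, 29)}
Taking the difference: {(20, x, 32)}

{(20, x, 32)}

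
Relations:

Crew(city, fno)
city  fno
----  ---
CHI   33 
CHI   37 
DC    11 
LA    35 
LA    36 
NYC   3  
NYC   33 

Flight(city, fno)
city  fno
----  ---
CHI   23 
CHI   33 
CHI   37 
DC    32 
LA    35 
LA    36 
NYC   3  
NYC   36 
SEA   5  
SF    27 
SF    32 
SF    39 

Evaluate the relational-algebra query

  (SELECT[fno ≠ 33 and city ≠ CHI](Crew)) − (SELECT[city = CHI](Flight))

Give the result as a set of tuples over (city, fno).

Filtering on fno ≠ 33 and city ≠ CHI leaves {(DC, 11), (LA, 35), (LA, 36), (NYC, 3)}.
Filtering on city = CHI leaves {(CHI, 23), (CHI, 33), (CHI, 37)}.
Difference: {(DC, 11), (LA, 35), (LA, 36), (NYC, 3)} with {(CHI, 23), (CHI, 33), (CHI, 37)} → {(DC, 11), (LA, 35), (LA, 36), (NYC, 3)}

{(DC, 11), (LA, 35), (LA, 36), (NYC, 3)}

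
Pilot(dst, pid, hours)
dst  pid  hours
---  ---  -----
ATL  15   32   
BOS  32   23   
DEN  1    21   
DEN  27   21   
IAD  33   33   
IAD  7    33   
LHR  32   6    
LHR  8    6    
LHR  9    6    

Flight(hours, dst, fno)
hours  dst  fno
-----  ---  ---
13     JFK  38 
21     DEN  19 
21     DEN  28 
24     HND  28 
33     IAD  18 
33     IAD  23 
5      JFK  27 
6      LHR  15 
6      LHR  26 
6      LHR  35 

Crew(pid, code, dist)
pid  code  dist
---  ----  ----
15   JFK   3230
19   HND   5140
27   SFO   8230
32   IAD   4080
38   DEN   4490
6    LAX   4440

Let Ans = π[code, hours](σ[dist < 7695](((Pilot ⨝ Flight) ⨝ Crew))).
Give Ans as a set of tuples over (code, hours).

Pilot ⋈ Flight (natural join on dst, hours): {(DEN, 1, 21, 19), (DEN, 1, 21, 28), (DEN, 27, 21, 19), (DEN, 27, 21, 28), (IAD, 33, 33, 18), (IAD, 33, 33, 23), (IAD, 7, 33, 18), (IAD, 7, 33, 23), (LHR, 32, 6, 15), (LHR, 32, 6, 26), (LHR, 32, 6, 35), (LHR, 8, 6, 15), (LHR, 8, 6, 26), (LHR, 8, 6, 35), (LHR, 9, 6, 15), (LHR, 9, 6, 26), (LHR, 9, 6, 35)}
(Pilot ⨝ Flight) ⋈ Crew (natural join on pid): {(DEN, 27, 21, 19, SFO, 8230), (DEN, 27, 21, 28, SFO, 8230), (LHR, 32, 6, 15, IAD, 4080), (LHR, 32, 6, 26, IAD, 4080), (LHR, 32, 6, 35, IAD, 4080)}
Filtering on dist < 7695 leaves {(LHR, 32, 6, 15, IAD, 4080), (LHR, 32, 6, 26, IAD, 4080), (LHR, 32, 6, 35, IAD, 4080)}.
Keep only column(s) code, hours (2 duplicate(s) eliminated): {(IAD, 6)}

{(IAD, 6)}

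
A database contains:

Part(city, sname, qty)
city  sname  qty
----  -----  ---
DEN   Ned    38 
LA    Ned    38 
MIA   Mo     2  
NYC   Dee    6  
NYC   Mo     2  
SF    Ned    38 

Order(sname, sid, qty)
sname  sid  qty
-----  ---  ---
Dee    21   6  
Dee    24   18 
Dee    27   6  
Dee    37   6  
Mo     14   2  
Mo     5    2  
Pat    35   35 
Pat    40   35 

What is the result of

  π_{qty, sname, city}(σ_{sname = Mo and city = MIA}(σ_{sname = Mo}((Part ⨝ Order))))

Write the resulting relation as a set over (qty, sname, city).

{(2, Mo, MIA)}

Joining Part and Order on sname, qty yields {(MIA, Mo, 2, 14), (MIA, Mo, 2, 5), (NYC, Dee, 6, 21), (NYC, Dee, 6, 27), (NYC, Dee, 6, 37), (NYC, Mo, 2, 14), (NYC, Mo, 2, 5)}.
Filtering on sname = Mo leaves {(MIA, Mo, 2, 14), (MIA, Mo, 2, 5), (NYC, Mo, 2, 14), (NYC, Mo, 2, 5)}.
Filtering on sname = Mo and city = MIA leaves {(MIA, Mo, 2, 14), (MIA, Mo, 2, 5)}.
π_{qty, sname, city} gives {(2, Mo, MIA)} (1 duplicate(s) eliminated).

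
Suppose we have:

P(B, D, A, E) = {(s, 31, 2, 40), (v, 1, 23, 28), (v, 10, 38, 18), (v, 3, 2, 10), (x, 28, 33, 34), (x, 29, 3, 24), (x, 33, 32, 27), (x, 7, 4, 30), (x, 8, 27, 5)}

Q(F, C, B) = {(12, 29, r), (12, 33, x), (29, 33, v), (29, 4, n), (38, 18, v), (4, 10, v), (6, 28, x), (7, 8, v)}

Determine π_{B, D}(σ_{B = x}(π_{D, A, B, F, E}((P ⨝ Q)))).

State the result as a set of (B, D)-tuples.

{(x, 28), (x, 29), (x, 33), (x, 7), (x, 8)}

Natural join on B: {(v, 1, 23, 28, 29, 33), (v, 1, 23, 28, 38, 18), (v, 1, 23, 28, 4, 10), (v, 1, 23, 28, 7, 8), (v, 10, 38, 18, 29, 33), (v, 10, 38, 18, 38, 18), (v, 10, 38, 18, 4, 10), (v, 10, 38, 18, 7, 8), (v, 3, 2, 10, 29, 33), (v, 3, 2, 10, 38, 18), (v, 3, 2, 10, 4, 10), (v, 3, 2, 10, 7, 8), (x, 28, 33, 34, 12, 33), (x, 28, 33, 34, 6, 28), (x, 29, 3, 24, 12, 33), (x, 29, 3, 24, 6, 28), (x, 33, 32, 27, 12, 33), (x, 33, 32, 27, 6, 28), (x, 7, 4, 30, 12, 33), (x, 7, 4, 30, 6, 28), (x, 8, 27, 5, 12, 33), (x, 8, 27, 5, 6, 28)}
Projecting to D, A, B, F, E: {(1, 23, v, 29, 28), (1, 23, v, 38, 28), (1, 23, v, 4, 28), (1, 23, v, 7, 28), (10, 38, v, 29, 18), (10, 38, v, 38, 18), (10, 38, v, 4, 18), (10, 38, v, 7, 18), (28, 33, x, 12, 34), (28, 33, x, 6, 34), (29, 3, x, 12, 24), (29, 3, x, 6, 24), (3, 2, v, 29, 10), (3, 2, v, 38, 10), (3, 2, v, 4, 10), (3, 2, v, 7, 10), (33, 32, x, 12, 27), (33, 32, x, 6, 27), (7, 4, x, 12, 30), (7, 4, x, 6, 30), (8, 27, x, 12, 5), (8, 27, x, 6, 5)}
σ[B = x]: keep tuples satisfying B = x → {(28, 33, x, 12, 34), (28, 33, x, 6, 34), (29, 3, x, 12, 24), (29, 3, x, 6, 24), (33, 32, x, 12, 27), (33, 32, x, 6, 27), (7, 4, x, 12, 30), (7, 4, x, 6, 30), (8, 27, x, 12, 5), (8, 27, x, 6, 5)}
Projecting to B, D (5 duplicate(s) eliminated): {(x, 28), (x, 29), (x, 33), (x, 7), (x, 8)}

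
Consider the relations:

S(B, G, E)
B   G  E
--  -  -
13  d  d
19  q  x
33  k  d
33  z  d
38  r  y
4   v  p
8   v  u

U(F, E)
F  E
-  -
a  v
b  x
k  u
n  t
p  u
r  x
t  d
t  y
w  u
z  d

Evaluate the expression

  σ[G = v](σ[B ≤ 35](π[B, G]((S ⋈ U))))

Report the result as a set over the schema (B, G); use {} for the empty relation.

{(8, v)}

S ⋈ U (natural join on E): {(13, d, d, t), (13, d, d, z), (19, q, x, b), (19, q, x, r), (33, k, d, t), (33, k, d, z), (33, z, d, t), (33, z, d, z), (38, r, y, t), (8, v, u, k), (8, v, u, p), (8, v, u, w)}
π_{B, G} gives {(13, d), (19, q), (33, k), (33, z), (38, r), (8, v)} (6 duplicate(s) eliminated).
Apply σ_{B ≤ 35}; surviving tuples: {(13, d), (19, q), (33, k), (33, z), (8, v)}
Apply σ_{G = v}; surviving tuples: {(8, v)}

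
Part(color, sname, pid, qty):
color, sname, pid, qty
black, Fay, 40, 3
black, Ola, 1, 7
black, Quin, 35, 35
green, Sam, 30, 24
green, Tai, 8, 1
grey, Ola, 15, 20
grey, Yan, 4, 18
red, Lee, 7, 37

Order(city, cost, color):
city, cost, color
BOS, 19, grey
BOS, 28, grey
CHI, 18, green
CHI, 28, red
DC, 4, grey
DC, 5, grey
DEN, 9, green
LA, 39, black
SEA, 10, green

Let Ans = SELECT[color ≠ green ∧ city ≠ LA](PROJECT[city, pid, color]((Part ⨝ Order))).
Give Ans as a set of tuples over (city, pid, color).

Part ⋈ Order (natural join on color): {(black, Fay, 40, 3, LA, 39), (black, Ola, 1, 7, LA, 39), (black, Quin, 35, 35, LA, 39), (green, Sam, 30, 24, CHI, 18), (green, Sam, 30, 24, DEN, 9), (green, Sam, 30, 24, SEA, 10), (green, Tai, 8, 1, CHI, 18), (green, Tai, 8, 1, DEN, 9), (green, Tai, 8, 1, SEA, 10), (grey, Ola, 15, 20, BOS, 19), (grey, Ola, 15, 20, BOS, 28), (grey, Ola, 15, 20, DC, 4), (grey, Ola, 15, 20, DC, 5), (grey, Yan, 4, 18, BOS, 19), (grey, Yan, 4, 18, BOS, 28), (grey, Yan, 4, 18, DC, 4), (grey, Yan, 4, 18, DC, 5), (red, Lee, 7, 37, CHI, 28)}
π_{city, pid, color} gives {(BOS, 15, grey), (BOS, 4, grey), (CHI, 30, green), (CHI, 7, red), (CHI, 8, green), (DC, 15, grey), (DC, 4, grey), (DEN, 30, green), (DEN, 8, green), (LA, 1, black), (LA, 35, black), (LA, 40, black), (SEA, 30, green), (SEA, 8, green)} (4 duplicate(s) eliminated).
σ[color ≠ green ∧ city ≠ LA]: keep tuples satisfying color ≠ green ∧ city ≠ LA → {(BOS, 15, grey), (BOS, 4, grey), (CHI, 7, red), (DC, 15, grey), (DC, 4, grey)}

{(BOS, 15, grey), (BOS, 4, grey), (CHI, 7, red), (DC, 15, grey), (DC, 4, grey)}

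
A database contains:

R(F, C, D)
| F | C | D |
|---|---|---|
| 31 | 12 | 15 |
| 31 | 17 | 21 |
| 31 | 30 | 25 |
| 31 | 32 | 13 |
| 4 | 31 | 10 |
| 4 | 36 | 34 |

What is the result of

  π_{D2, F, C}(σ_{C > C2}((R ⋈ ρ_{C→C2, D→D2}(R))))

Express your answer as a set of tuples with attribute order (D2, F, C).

ρ[C→C2, D→D2]: schema becomes (F, C2, D2); tuples unchanged.
Joining R and ρ_{C→C2, D→D2}(R) on F yields {(31, 12, 15, 12, 15), (31, 12, 15, 17, 21), (31, 12, 15, 30, 25), (31, 12, 15, 32, 13), (31, 17, 21, 12, 15), (31, 17, 21, 17, 21), (31, 17, 21, 30, 25), (31, 17, 21, 32, 13), (31, 30, 25, 12, 15), (31, 30, 25, 17, 21), (31, 30, 25, 30, 25), (31, 30, 25, 32, 13), (31, 32, 13, 12, 15), (31, 32, 13, 17, 21), (31, 32, 13, 30, 25), (31, 32, 13, 32, 13), (4, 31, 10, 31, 10), (4, 31, 10, 36, 34), (4, 36, 34, 31, 10), (4, 36, 34, 36, 34)}.
Selection C > C2: {(31, 17, 21, 12, 15), (31, 30, 25, 12, 15), (31, 30, 25, 17, 21), (31, 32, 13, 12, 15), (31, 32, 13, 17, 21), (31, 32, 13, 30, 25), (4, 36, 34, 31, 10)}
π[D2, F, C]: project onto (D2, F, C) → {(10, 4, 36), (15, 31, 17), (15, 31, 30), (15, 31, 32), (21, 31, 30), (21, 31, 32), (25, 31, 32)}

{(10, 4, 36), (15, 31, 17), (15, 31, 30), (15, 31, 32), (21, 31, 30), (21, 31, 32), (25, 31, 32)}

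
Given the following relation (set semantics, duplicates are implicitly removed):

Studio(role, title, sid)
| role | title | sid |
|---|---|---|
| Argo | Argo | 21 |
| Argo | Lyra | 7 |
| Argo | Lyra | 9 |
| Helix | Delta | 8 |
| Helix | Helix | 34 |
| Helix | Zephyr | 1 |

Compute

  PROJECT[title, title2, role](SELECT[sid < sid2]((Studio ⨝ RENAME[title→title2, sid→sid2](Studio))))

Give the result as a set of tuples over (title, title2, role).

ρ[title→title2, sid→sid2]: schema becomes (role, title2, sid2); tuples unchanged.
Natural join on role: {(Argo, Argo, 21, Argo, 21), (Argo, Argo, 21, Lyra, 7), (Argo, Argo, 21, Lyra, 9), (Argo, Lyra, 7, Argo, 21), (Argo, Lyra, 7, Lyra, 7), (Argo, Lyra, 7, Lyra, 9), (Argo, Lyra, 9, Argo, 21), (Argo, Lyra, 9, Lyra, 7), (Argo, Lyra, 9, Lyra, 9), (Helix, Delta, 8, Delta, 8), (Helix, Delta, 8, Helix, 34), (Helix, Delta, 8, Zephyr, 1), (Helix, Helix, 34, Delta, 8), (Helix, Helix, 34, Helix, 34), (Helix, Helix, 34, Zephyr, 1), (Helix, Zephyr, 1, Delta, 8), (Helix, Zephyr, 1, Helix, 34), (Helix, Zephyr, 1, Zephyr, 1)}
Selection sid < sid2: {(Argo, Lyra, 7, Argo, 21), (Argo, Lyra, 7, Lyra, 9), (Argo, Lyra, 9, Argo, 21), (Helix, Delta, 8, Helix, 34), (Helix, Zephyr, 1, Delta, 8), (Helix, Zephyr, 1, Helix, 34)}
Keep only column(s) title, title2, role (1 duplicate(s) eliminated): {(Delta, Helix, Helix), (Lyra, Argo, Argo), (Lyra, Lyra, Argo), (Zephyr, Delta, Helix), (Zephyr, Helix, Helix)}

{(Delta, Helix, Helix), (Lyra, Argo, Argo), (Lyra, Lyra, Argo), (Zephyr, Delta, Helix), (Zephyr, Helix, Helix)}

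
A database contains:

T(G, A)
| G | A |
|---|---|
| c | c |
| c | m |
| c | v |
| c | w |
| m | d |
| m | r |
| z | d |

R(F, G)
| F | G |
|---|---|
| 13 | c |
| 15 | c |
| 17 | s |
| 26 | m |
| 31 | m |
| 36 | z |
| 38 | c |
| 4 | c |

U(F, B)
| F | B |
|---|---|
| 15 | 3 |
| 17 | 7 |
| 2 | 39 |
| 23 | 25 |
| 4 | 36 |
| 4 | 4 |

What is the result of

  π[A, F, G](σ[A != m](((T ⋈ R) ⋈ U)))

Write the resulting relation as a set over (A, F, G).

T ⋈ R (natural join on G): {(c, c, 13), (c, c, 15), (c, c, 38), (c, c, 4), (c, m, 13), (c, m, 15), (c, m, 38), (c, m, 4), (c, v, 13), (c, v, 15), (c, v, 38), (c, v, 4), (c, w, 13), (c, w, 15), (c, w, 38), (c, w, 4), (m, d, 26), (m, d, 31), (m, r, 26), (m, r, 31), (z, d, 36)}
(T ⋈ R) ⋈ U (natural join on F): {(c, c, 15, 3), (c, c, 4, 36), (c, c, 4, 4), (c, m, 15, 3), (c, m, 4, 36), (c, m, 4, 4), (c, v, 15, 3), (c, v, 4, 36), (c, v, 4, 4), (c, w, 15, 3), (c, w, 4, 36), (c, w, 4, 4)}
Filtering on A != m leaves {(c, c, 15, 3), (c, c, 4, 36), (c, c, 4, 4), (c, v, 15, 3), (c, v, 4, 36), (c, v, 4, 4), (c, w, 15, 3), (c, w, 4, 36), (c, w, 4, 4)}.
Projecting to A, F, G (3 duplicate(s) eliminated): {(c, 15, c), (c, 4, c), (v, 15, c), (v, 4, c), (w, 15, c), (w, 4, c)}

{(c, 15, c), (c, 4, c), (v, 15, c), (v, 4, c), (w, 15, c), (w, 4, c)}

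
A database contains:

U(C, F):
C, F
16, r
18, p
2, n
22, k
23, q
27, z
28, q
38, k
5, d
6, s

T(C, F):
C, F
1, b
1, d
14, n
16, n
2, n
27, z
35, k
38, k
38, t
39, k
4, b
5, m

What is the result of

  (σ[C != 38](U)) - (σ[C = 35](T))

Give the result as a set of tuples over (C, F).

Filtering on C != 38 leaves {(16, r), (18, p), (2, n), (22, k), (23, q), (27, z), (28, q), (5, d), (6, s)}.
Filtering on C = 35 leaves {(35, k)}.
Taking the difference: {(16, r), (18, p), (2, n), (22, k), (23, q), (27, z), (28, q), (5, d), (6, s)}

{(16, r), (18, p), (2, n), (22, k), (23, q), (27, z), (28, q), (5, d), (6, s)}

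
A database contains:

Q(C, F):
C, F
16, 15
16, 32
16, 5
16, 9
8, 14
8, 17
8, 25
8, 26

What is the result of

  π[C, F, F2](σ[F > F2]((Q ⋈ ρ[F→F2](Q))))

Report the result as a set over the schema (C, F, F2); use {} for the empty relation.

{(16, 15, 5), (16, 15, 9), (16, 32, 15), (16, 32, 5), (16, 32, 9), (16, 9, 5), (8, 17, 14), (8, 25, 14), (8, 25, 17), (8, 26, 14), (8, 26, 17), (8, 26, 25)}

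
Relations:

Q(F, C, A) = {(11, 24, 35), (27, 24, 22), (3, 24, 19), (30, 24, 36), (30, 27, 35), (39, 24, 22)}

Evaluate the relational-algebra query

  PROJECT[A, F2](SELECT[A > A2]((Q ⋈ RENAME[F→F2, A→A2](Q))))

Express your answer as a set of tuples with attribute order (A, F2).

{(22, 3), (35, 27), (35, 3), (35, 39), (36, 11), (36, 27), (36, 3), (36, 39)}

ρ[F→F2, A→A2]: schema becomes (F2, C, A2); tuples unchanged.
Natural join on C: {(11, 24, 35, 11, 35), (11, 24, 35, 27, 22), (11, 24, 35, 3, 19), (11, 24, 35, 30, 36), (11, 24, 35, 39, 22), (27, 24, 22, 11, 35), (27, 24, 22, 27, 22), (27, 24, 22, 3, 19), (27, 24, 22, 30, 36), (27, 24, 22, 39, 22), (3, 24, 19, 11, 35), (3, 24, 19, 27, 22), (3, 24, 19, 3, 19), (3, 24, 19, 30, 36), (3, 24, 19, 39, 22), (30, 24, 36, 11, 35), (30, 24, 36, 27, 22), (30, 24, 36, 3, 19), (30, 24, 36, 30, 36), (30, 24, 36, 39, 22), (30, 27, 35, 30, 35), (39, 24, 22, 11, 35), (39, 24, 22, 27, 22), (39, 24, 22, 3, 19), (39, 24, 22, 30, 36), (39, 24, 22, 39, 22)}
Selection A > A2: {(11, 24, 35, 27, 22), (11, 24, 35, 3, 19), (11, 24, 35, 39, 22), (27, 24, 22, 3, 19), (30, 24, 36, 11, 35), (30, 24, 36, 27, 22), (30, 24, 36, 3, 19), (30, 24, 36, 39, 22), (39, 24, 22, 3, 19)}
π_{A, F2} gives {(22, 3), (35, 27), (35, 3), (35, 39), (36, 11), (36, 27), (36, 3), (36, 39)} (1 duplicate(s) eliminated).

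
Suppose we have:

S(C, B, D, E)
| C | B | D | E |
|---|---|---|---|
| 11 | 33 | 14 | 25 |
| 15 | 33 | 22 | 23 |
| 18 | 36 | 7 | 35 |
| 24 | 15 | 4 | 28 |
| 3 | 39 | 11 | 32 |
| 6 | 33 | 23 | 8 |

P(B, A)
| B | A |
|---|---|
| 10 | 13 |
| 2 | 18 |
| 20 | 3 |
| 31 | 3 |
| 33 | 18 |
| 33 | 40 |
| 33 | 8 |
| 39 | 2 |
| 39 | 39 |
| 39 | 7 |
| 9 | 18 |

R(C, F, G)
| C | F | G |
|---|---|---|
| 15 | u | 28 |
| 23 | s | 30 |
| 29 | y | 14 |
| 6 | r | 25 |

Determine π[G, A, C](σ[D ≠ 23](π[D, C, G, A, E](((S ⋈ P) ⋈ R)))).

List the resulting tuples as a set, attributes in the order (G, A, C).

{(28, 18, 15), (28, 40, 15), (28, 8, 15)}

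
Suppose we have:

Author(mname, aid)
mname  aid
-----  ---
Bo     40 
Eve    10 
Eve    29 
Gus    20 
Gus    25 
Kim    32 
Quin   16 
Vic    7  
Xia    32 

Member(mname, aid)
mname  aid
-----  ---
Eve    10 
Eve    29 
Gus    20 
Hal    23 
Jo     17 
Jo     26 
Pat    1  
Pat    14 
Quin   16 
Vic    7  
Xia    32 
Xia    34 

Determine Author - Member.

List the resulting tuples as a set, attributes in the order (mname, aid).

Set difference of the two operands is {(Bo, 40), (Gus, 25), (Kim, 32)}.

{(Bo, 40), (Gus, 25), (Kim, 32)}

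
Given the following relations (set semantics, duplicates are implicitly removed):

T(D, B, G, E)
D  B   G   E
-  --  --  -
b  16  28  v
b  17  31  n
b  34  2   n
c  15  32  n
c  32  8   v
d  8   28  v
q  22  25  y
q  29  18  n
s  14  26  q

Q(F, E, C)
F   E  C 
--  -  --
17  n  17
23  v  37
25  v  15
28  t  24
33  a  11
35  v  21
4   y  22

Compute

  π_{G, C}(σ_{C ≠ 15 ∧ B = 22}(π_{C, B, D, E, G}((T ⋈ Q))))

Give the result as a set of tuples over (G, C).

{(25, 22)}

Natural join on E: {(b, 16, 28, v, 23, 37), (b, 16, 28, v, 25, 15), (b, 16, 28, v, 35, 21), (b, 17, 31, n, 17, 17), (b, 34, 2, n, 17, 17), (c, 15, 32, n, 17, 17), (c, 32, 8, v, 23, 37), (c, 32, 8, v, 25, 15), (c, 32, 8, v, 35, 21), (d, 8, 28, v, 23, 37), (d, 8, 28, v, 25, 15), (d, 8, 28, v, 35, 21), (q, 22, 25, y, 4, 22), (q, 29, 18, n, 17, 17)}
π_{C, B, D, E, G} gives {(15, 16, b, v, 28), (15, 32, c, v, 8), (15, 8, d, v, 28), (17, 15, c, n, 32), (17, 17, b, n, 31), (17, 29, q, n, 18), (17, 34, b, n, 2), (21, 16, b, v, 28), (21, 32, c, v, 8), (21, 8, d, v, 28), (22, 22, q, y, 25), (37, 16, b, v, 28), (37, 32, c, v, 8), (37, 8, d, v, 28)}.
σ[C ≠ 15 ∧ B = 22]: keep tuples satisfying C ≠ 15 ∧ B = 22 → {(22, 22, q, y, 25)}
π_{G, C} gives {(25, 22)}.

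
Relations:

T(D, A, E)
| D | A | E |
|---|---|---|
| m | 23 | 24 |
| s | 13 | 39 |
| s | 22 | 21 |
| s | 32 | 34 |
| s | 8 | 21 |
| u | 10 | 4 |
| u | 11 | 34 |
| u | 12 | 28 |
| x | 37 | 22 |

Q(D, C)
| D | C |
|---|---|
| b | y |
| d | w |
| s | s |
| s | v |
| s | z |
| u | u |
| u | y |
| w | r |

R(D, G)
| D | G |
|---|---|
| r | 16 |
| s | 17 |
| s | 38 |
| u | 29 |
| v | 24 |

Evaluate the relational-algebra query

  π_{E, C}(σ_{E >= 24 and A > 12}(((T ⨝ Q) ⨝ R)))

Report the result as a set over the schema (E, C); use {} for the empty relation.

T ⋈ Q (natural join on D): {(s, 13, 39, s), (s, 13, 39, v), (s, 13, 39, z), (s, 22, 21, s), (s, 22, 21, v), (s, 22, 21, z), (s, 32, 34, s), (s, 32, 34, v), (s, 32, 34, z), (s, 8, 21, s), (s, 8, 21, v), (s, 8, 21, z), (u, 10, 4, u), (u, 10, 4, y), (u, 11, 34, u), (u, 11, 34, y), (u, 12, 28, u), (u, 12, 28, y)}
(T ⨝ Q) ⋈ R (natural join on D): {(s, 13, 39, s, 17), (s, 13, 39, s, 38), (s, 13, 39, v, 17), (s, 13, 39, v, 38), (s, 13, 39, z, 17), (s, 13, 39, z, 38), (s, 22, 21, s, 17), (s, 22, 21, s, 38), (s, 22, 21, v, 17), (s, 22, 21, v, 38), (s, 22, 21, z, 17), (s, 22, 21, z, 38), (s, 32, 34, s, 17), (s, 32, 34, s, 38), (s, 32, 34, v, 17), (s, 32, 34, v, 38), (s, 32, 34, z, 17), (s, 32, 34, z, 38), (s, 8, 21, s, 17), (s, 8, 21, s, 38), (s, 8, 21, v, 17), (s, 8, 21, v, 38), (s, 8, 21, z, 17), (s, 8, 21, z, 38), (u, 10, 4, u, 29), (u, 10, 4, y, 29), (u, 11, 34, u, 29), (u, 11, 34, y, 29), (u, 12, 28, u, 29), (u, 12, 28, y, 29)}
Filtering on E >= 24 and A > 12 leaves {(s, 13, 39, s, 17), (s, 13, 39, s, 38), (s, 13, 39, v, 17), (s, 13, 39, v, 38), (s, 13, 39, z, 17), (s, 13, 39, z, 38), (s, 32, 34, s, 17), (s, 32, 34, s, 38), (s, 32, 34, v, 17), (s, 32, 34, v, 38), (s, 32, 34, z, 17), (s, 32, 34, z, 38)}.
Keep only column(s) E, C (6 duplicate(s) eliminated): {(34, s), (34, v), (34, z), (39, s), (39, v), (39, z)}

{(34, s), (34, v), (34, z), (39, s), (39, v), (39, z)}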